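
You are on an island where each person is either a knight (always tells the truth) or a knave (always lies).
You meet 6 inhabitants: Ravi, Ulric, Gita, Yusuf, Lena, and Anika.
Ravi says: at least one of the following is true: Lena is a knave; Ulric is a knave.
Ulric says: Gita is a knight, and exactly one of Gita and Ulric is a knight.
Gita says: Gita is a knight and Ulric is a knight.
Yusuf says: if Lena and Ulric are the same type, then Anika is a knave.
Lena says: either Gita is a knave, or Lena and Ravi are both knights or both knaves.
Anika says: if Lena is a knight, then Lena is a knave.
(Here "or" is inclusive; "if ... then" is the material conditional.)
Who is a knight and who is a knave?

Ravi is a knight, Ulric is a knave, Gita is a knave, Yusuf is a knight, Lena is a knight, and Anika is a knave.

As a knight, Ravi's statement "at least one of the following is true: Lena is a knave; Ulric is a knave" should be true; it is.
Ulric is a knave, so "Gita is a knight, and exactly one of Gita and Ulric is a knight" must be False — and it is.
Gita is a knave, so "Gita is a knight and Ulric is a knight" must be False — and it is.
Yusuf is a knight; "if Lena and Ulric are the same type, then Anika is a knave" is true, as required.
Lena is a knight; "either Gita is a knave, or Lena and Ravi are both knights or both knaves" is true, as required.
Anika is a knave; "if Lena is a knight, then Lena is a knave" is False, as required.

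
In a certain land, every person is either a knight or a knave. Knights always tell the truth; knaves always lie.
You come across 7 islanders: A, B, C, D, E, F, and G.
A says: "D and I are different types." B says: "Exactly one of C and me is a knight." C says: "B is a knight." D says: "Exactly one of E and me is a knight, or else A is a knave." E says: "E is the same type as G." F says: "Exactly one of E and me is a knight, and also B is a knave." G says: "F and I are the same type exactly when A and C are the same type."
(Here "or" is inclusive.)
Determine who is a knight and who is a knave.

A is a knight, B is a knave, C is a knave, D is a knave, E is a knave, F is a knave, and G is a knight.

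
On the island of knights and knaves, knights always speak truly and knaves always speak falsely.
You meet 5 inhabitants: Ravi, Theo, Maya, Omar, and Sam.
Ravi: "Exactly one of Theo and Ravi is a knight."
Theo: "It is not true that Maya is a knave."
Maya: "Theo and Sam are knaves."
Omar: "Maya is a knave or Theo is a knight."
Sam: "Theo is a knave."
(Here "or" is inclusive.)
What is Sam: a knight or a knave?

Sam is a knight.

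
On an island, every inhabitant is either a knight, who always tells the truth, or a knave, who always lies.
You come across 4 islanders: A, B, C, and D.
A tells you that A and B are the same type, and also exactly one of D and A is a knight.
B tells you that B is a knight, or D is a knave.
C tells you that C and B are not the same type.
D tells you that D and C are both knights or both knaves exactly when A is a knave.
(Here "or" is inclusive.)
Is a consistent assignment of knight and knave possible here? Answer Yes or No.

No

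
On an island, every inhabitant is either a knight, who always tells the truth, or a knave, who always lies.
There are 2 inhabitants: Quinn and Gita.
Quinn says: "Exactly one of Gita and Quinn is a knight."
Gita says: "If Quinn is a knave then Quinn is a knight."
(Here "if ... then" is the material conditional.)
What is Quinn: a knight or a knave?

Quinn is a knave.

Consistent assignments: {Quinn=knave, Gita=knave}
In every consistent assignment, Quinn is a knave.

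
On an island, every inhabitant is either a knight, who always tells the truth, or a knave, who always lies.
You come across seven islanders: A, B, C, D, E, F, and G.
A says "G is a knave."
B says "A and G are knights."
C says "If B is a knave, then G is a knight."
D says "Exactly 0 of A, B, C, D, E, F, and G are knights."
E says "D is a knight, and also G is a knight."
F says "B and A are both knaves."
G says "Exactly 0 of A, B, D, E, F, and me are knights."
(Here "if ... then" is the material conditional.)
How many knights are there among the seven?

The unique consistent assignment is A=knight, B=knave, C=knave, D=knave, E=knave, F=knave, G=knave.
That has 1 knight.

1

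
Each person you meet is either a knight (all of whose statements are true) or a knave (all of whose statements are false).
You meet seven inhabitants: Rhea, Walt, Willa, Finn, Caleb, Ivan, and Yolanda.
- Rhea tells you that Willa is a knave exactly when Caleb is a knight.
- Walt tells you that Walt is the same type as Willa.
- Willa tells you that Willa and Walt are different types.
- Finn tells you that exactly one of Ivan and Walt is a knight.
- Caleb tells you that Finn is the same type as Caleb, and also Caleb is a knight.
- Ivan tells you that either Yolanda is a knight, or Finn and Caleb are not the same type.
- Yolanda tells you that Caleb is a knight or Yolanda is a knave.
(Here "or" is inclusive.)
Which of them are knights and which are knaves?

Knights: Willa, Finn, Caleb, Ivan, and Yolanda. Knaves: Rhea and Walt.

Rhea (knave): "Willa is a knave exactly when Caleb is a knight" — false. ✓
Walt is a knave, so "Walt is the same type as Willa" must be false — and it is.
Since Willa is a knight, "Willa and Walt are different types" needs to be True, which holds.
Finn is a knight; "exactly one of Ivan and Walt is a knight" is True, as required.
Caleb is a knight, so "Finn is the same type as Caleb, and also Caleb is a knight" must be True — and it is.
As a knight, Ivan's statement "either Yolanda is a knight, or Finn and Caleb are not the same type" should be True; it is.
As a knight, Yolanda's statement "Caleb is a knight or Yolanda is a knave" should be True; it is.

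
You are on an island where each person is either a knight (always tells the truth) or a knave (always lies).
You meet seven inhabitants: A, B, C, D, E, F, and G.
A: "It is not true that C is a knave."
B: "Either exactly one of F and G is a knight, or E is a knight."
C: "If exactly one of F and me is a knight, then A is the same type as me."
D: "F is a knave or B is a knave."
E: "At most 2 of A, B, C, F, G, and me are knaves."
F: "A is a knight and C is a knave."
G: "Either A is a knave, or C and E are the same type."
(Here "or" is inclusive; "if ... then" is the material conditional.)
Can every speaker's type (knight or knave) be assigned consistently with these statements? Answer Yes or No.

One consistent assignment: A=knight, B=knight, C=knight, D=knight, E=knight, F=knave, G=knight.

Yes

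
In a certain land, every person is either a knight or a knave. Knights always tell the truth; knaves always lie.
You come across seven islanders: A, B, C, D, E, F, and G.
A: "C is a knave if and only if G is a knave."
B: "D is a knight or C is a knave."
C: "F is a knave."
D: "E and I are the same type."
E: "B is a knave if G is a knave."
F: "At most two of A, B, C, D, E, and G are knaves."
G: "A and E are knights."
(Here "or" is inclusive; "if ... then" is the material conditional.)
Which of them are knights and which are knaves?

A (knave): "C is a knave if and only if G is a knave" — false. ✓
B (knave): "D is a knight or C is a knave" — false. ✓
C (knight): "F is a knave" — true. ✓
D is a knave, so "E and I are the same type" must be false — and it is.
E is a knight, so "B is a knave if G is a knave" must be true — and it is.
Since F is a knave, "at most two of A, B, C, D, E, and G are knaves" needs to be false, which holds.
Since G is a knave, "A and E are knights" needs to be false, which holds.

Knights: C and E. Knaves: A, B, D, F, and G.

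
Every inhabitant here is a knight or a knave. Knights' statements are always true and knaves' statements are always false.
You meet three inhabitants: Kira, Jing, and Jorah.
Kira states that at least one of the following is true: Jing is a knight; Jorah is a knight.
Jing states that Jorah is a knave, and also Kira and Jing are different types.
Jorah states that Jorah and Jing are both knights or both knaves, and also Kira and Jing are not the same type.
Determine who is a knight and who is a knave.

Kira is a knave, Jing is a knave, and Jorah is a knave.

Suppose Kira is a knight. Then Kira's statement "at least one of the following is true: Jing is a knight; Jorah is a knight" would have to be true. Checking the 4 ways to assign the others, none is consistent with every speaker.
(For instance, with Jing=knave, Jorah=knave, Kira's claim "at least one of the following is true: Jing is a knight; Jorah is a knight" comes out false where it would need to be true.)
So Kira must be a knave, making "at least one of the following is true: Jing is a knight; Jorah is a knight" false. Taking Kira=knave, Jing=knave, Jorah=knave, each remaining statement checks out:
  Jing (knave): "Jorah is a knave, and also Kira and Jing are different types" — false. ✓
  Jorah (knave): "Jorah and Jing are both knights or both knaves, and also Kira and Jing are not the same type" — false. ✓
This is the unique consistent assignment.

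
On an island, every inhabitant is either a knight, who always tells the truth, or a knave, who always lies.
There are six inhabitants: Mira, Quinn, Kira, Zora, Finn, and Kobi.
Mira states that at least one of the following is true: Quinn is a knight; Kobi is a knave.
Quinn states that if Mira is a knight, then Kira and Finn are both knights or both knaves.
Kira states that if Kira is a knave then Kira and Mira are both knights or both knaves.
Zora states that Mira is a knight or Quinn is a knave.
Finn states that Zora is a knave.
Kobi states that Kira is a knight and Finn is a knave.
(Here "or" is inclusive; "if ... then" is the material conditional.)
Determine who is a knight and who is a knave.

As a knight, Mira's statement "at least one of the following is true: Quinn is a knight; Kobi is a knave" should be true; it is.
Quinn is a knight, and the claim "if Mira is a knight, then Kira and Finn are both knights or both knaves" is indeed true.
Since Kira is a knave, "if Kira is a knave then Kira and Mira are both knights or both knaves" needs to be False, which holds.
Zora is a knight; "Mira is a knight or Quinn is a knave" is true, as required.
Finn is a knave, and the claim "Zora is a knave" is indeed False.
Kobi is a knave, so "Kira is a knight and Finn is a knave" must be False — and it is.

Knights: Mira, Quinn, and Zora. Knaves: Kira, Finn, and Kobi.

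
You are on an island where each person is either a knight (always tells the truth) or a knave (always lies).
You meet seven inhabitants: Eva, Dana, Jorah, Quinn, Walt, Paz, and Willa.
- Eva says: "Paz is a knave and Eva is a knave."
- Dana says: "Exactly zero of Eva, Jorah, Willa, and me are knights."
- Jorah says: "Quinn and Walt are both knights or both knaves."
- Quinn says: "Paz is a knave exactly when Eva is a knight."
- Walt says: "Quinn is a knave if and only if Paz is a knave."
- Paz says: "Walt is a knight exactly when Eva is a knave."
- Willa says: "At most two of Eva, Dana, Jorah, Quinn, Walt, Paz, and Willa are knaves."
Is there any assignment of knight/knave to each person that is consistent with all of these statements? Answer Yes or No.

Yes

One consistent assignment: Eva=knave, Dana=knave, Jorah=knight, Quinn=knight, Walt=knight, Paz=knight, Willa=knight.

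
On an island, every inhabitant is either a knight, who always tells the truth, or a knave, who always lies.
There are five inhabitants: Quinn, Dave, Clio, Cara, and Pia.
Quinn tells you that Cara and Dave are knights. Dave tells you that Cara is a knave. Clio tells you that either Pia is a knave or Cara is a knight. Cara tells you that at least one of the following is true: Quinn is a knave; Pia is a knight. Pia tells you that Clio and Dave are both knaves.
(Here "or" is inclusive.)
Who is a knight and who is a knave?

Quinn is a knave, Dave is a knave, Clio is a knight, Cara is a knight, and Pia is a knave.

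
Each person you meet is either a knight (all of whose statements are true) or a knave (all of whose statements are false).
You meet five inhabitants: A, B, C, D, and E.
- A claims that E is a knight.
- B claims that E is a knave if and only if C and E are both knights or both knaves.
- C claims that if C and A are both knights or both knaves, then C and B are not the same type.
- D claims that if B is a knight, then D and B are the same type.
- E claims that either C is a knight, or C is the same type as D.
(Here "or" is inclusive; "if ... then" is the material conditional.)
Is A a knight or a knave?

A is a knight.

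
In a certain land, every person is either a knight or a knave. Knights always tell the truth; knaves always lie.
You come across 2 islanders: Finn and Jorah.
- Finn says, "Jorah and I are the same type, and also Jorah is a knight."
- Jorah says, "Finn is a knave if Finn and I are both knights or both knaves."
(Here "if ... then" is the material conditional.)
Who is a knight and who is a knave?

Finn is a knave and Jorah is a knight.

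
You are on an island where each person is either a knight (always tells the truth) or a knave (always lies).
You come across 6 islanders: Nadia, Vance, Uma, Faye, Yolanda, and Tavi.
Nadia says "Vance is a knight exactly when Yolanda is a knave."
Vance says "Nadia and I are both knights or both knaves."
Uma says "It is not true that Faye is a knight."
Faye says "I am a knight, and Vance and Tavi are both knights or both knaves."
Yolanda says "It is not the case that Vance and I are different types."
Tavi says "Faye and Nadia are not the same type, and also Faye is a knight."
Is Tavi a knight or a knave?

Tavi is a knave.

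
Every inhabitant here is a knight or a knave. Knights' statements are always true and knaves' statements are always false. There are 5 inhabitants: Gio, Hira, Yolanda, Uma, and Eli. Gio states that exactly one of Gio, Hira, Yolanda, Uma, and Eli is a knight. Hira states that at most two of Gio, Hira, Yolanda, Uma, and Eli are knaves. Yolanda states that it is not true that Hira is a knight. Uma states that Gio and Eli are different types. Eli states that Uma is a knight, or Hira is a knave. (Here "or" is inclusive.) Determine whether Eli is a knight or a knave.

Eli is a knight.

Consistent assignments: {Gio=knave, Hira=knight, Yolanda=knave, Uma=knight, Eli=knight}
In every consistent assignment, Eli is a knight.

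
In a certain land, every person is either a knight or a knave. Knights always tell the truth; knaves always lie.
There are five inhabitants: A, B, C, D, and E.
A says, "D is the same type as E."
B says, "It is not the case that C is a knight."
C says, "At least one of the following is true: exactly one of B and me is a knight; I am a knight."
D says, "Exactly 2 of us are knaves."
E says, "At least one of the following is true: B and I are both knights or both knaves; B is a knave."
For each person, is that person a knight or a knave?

A is a knave; "D is the same type as E" is false, as required.
Since B is a knave, "it is not the case that C is a knight" needs to be false, which holds.
C is a knight, and the claim "at least one of the following is true: exactly one of B and me is a knight; I am a knight" is indeed true.
D is a knave, and the claim "exactly 2 of us are knaves" is indeed false.
As a knight, E's statement "at least one of the following is true: B and I are both knights or both knaves; B is a knave" should be true; it is.

A is a knave, B is a knave, C is a knight, D is a knave, and E is a knight.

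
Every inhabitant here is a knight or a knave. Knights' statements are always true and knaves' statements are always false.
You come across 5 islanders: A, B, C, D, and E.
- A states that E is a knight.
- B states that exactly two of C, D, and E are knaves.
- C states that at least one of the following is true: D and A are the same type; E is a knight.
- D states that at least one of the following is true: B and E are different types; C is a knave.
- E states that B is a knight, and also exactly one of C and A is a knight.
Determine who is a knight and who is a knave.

A is a knave, B is a knight, C is a knave, D is a knight, and E is a knave.

Suppose A is a knight. Then A's statement "E is a knight" would have to be true. Checking the 16 ways to assign the others, none is consistent with every speaker.
(For instance, with B=knight, C=knave, D=knight, E=knave, A's claim "E is a knight" comes out false where it would need to be true.)
So A must be a knave, making "E is a knight" false. Taking A=knave, B=knight, C=knave, D=knight, E=knave, each remaining statement checks out:
  B (knight): "exactly two of C, D, and E are knaves" — true. ✓
  C (knave): "at least one of the following is true: D and A are the same type; E is a knight" — false. ✓
  D (knight): "at least one of the following is true: B and E are different types; C is a knave" — true. ✓
  E (knave): "B is a knight, and also exactly one of C and A is a knight" — false. ✓
This is the unique consistent assignment.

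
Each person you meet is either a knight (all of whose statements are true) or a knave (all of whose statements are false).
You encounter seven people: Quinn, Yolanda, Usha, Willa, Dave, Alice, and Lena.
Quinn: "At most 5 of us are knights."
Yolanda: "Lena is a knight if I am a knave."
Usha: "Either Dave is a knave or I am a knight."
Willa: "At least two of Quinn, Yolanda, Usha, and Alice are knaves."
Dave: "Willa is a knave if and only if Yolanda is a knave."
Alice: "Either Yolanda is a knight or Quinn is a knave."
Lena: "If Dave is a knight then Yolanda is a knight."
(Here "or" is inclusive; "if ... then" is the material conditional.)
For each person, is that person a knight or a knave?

Quinn is a knight, Yolanda is a knight, Usha is a knight, Willa is a knave, Dave is a knave, Alice is a knight, and Lena is a knight.

Quinn (knight): "at most 5 of us are knights" — true. ✓
As a knight, Yolanda's statement "Lena is a knight if I am a knave" should be true; it is.
Usha is a knight; "either Dave is a knave or I am a knight" is true, as required.
Willa (knave): "at least two of Quinn, Yolanda, Usha, and Alice are knaves" — false. ✓
Dave (knave): "Willa is a knave if and only if Yolanda is a knave" — false. ✓
As a knight, Alice's statement "either Yolanda is a knight or Quinn is a knave" should be true; it is.
Lena is a knight, so "if Dave is a knight then Yolanda is a knight" must be true — and it is.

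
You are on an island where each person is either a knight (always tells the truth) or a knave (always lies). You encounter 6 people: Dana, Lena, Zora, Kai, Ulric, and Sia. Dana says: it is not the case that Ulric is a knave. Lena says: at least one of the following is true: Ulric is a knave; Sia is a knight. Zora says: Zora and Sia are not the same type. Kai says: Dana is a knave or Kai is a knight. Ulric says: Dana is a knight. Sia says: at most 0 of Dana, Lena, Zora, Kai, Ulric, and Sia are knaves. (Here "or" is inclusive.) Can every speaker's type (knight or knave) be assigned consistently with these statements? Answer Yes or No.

One consistent assignment: Dana=knight, Lena=knave, Zora=knight, Kai=knight, Ulric=knight, Sia=knave.

Yes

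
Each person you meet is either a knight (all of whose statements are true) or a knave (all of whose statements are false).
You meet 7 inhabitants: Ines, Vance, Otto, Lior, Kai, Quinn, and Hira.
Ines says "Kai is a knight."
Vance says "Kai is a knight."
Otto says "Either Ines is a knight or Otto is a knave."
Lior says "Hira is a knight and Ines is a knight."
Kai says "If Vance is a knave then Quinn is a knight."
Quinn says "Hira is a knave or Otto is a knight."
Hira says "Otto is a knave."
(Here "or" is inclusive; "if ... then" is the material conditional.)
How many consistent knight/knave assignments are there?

1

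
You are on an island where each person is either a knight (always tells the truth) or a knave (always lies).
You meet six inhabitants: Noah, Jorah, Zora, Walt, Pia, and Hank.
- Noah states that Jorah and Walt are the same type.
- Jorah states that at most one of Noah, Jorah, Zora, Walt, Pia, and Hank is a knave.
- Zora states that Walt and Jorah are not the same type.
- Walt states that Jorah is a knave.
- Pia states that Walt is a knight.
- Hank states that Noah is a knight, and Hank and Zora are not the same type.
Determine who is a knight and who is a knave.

Noah is a knave, Jorah is a knave, Zora is a knight, Walt is a knight, Pia is a knight, and Hank is a knave.

Since Noah is a knave, "Jorah and Walt are the same type" needs to be false, which holds.
Jorah is a knave; "at most one of Noah, Jorah, Zora, Walt, Pia, and Hank is a knave" is false, as required.
Zora is a knight, and the claim "Walt and Jorah are not the same type" is indeed true.
Walt is a knight, so "Jorah is a knave" must be true — and it is.
Pia (knight): "Walt is a knight" — true. ✓
Hank is a knave; "Noah is a knight, and Hank and Zora are not the same type" is false, as required.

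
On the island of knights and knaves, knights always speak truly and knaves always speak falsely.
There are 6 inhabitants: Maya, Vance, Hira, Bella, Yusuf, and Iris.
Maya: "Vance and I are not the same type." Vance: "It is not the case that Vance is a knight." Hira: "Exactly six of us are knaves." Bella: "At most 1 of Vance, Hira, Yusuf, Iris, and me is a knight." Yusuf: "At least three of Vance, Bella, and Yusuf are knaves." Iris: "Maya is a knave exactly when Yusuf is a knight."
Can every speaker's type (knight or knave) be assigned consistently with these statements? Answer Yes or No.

No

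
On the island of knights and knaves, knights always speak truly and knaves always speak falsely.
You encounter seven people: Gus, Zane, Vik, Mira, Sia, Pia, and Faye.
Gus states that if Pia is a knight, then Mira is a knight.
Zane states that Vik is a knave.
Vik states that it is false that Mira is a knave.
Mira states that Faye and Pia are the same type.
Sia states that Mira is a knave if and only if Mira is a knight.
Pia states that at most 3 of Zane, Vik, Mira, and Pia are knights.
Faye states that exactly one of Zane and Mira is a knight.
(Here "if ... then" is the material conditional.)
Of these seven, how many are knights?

5

The unique consistent assignment is Gus=knight, Zane=knave, Vik=knight, Mira=knight, Sia=knave, Pia=knight, Faye=knight.
That has 5 knights.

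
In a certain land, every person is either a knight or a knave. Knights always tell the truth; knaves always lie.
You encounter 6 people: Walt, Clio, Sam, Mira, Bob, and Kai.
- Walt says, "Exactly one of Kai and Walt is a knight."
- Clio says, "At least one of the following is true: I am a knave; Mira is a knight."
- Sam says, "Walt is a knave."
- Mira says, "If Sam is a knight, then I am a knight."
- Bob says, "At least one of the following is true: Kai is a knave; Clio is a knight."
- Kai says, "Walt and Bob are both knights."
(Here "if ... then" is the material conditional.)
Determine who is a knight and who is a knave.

Walt is a knave, so "exactly one of Kai and Walt is a knight" must be False — and it is.
Clio (knight): "at least one of the following is true: I am a knave; Mira is a knight" — true. ✓
Sam (knight): "Walt is a knave" — true. ✓
Mira is a knight; "if Sam is a knight, then I am a knight" is true, as required.
Bob is a knight, and the claim "at least one of the following is true: Kai is a knave; Clio is a knight" is indeed true.
As a knave, Kai's statement "Walt and Bob are both knights" should be False; it is.

Walt is a knave, Clio is a knight, Sam is a knight, Mira is a knight, Bob is a knight, and Kai is a knave.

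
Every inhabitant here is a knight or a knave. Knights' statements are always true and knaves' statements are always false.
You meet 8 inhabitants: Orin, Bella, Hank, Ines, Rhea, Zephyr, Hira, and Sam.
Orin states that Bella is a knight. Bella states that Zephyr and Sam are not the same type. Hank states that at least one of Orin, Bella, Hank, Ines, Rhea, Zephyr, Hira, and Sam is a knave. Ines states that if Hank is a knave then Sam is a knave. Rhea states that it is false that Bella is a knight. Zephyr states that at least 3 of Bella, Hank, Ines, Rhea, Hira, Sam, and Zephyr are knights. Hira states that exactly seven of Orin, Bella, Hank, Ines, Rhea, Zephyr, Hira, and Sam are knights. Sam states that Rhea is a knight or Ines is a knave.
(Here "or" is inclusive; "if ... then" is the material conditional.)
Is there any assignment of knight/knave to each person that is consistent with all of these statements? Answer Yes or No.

Yes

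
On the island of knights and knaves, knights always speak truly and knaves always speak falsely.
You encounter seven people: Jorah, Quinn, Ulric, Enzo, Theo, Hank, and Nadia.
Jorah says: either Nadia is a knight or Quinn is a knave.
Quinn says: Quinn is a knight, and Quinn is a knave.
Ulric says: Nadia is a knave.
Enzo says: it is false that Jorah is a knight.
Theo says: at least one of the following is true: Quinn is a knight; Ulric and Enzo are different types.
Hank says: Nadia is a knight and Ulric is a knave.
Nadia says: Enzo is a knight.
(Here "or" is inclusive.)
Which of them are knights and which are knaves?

Jorah is a knight, Quinn is a knave, Ulric is a knight, Enzo is a knave, Theo is a knight, Hank is a knave, and Nadia is a knave.

Jorah is a knight, and the claim "either Nadia is a knight or Quinn is a knave" is indeed true.
As a knave, Quinn's statement "Quinn is a knight, and Quinn is a knave" should be false; it is.
Since Ulric is a knight, "Nadia is a knave" needs to be true, which holds.
Since Enzo is a knave, "it is false that Jorah is a knight" needs to be false, which holds.
As a knight, Theo's statement "at least one of the following is true: Quinn is a knight; Ulric and Enzo are different types" should be true; it is.
As a knave, Hank's statement "Nadia is a knight and Ulric is a knave" should be false; it is.
As a knave, Nadia's statement "Enzo is a knight" should be false; it is.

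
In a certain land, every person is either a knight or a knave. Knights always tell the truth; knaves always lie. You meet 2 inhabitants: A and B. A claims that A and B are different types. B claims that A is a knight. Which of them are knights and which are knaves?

A is a knave, and the claim "A and B are different types" is indeed false.
B is a knave, and the claim "A is a knight" is indeed false.

A is a knave and B is a knave.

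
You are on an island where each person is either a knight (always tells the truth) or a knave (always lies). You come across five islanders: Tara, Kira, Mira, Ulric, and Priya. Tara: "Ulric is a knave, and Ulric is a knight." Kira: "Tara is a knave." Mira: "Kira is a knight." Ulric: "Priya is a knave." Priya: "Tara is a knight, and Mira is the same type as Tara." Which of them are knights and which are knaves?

Tara is a knave; "Ulric is a knave, and Ulric is a knight" is false, as required.
Kira is a knight, so "Tara is a knave" must be True — and it is.
Mira is a knight; "Kira is a knight" is True, as required.
Ulric is a knight; "Priya is a knave" is True, as required.
Priya is a knave, so "Tara is a knight, and Mira is the same type as Tara" must be false — and it is.

Tara is a knave, Kira is a knight, Mira is a knight, Ulric is a knight, and Priya is a knave.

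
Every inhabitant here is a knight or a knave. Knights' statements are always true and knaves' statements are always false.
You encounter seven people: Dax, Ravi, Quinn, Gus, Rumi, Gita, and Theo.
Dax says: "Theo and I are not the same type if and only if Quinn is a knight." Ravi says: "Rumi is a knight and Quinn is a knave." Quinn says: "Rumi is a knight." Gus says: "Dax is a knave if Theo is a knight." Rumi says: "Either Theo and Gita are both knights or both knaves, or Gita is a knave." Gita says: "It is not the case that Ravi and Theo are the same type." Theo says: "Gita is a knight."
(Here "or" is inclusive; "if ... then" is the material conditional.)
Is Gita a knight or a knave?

Gita is a knave.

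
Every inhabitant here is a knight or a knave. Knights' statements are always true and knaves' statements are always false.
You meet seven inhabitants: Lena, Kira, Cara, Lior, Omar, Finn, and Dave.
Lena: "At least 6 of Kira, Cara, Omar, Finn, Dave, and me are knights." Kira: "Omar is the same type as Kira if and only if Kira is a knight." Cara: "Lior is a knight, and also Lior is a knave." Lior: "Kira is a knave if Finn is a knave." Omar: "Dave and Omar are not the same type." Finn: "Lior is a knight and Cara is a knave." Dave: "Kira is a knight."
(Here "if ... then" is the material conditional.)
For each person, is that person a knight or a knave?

Lena is a knave, and the claim "at least 6 of Kira, Cara, Omar, Finn, Dave, and me are knights" is indeed false.
Since Kira is a knave, "Omar is the same type as Kira if and only if Kira is a knight" needs to be false, which holds.
Cara is a knave; "Lior is a knight, and also Lior is a knave" is false, as required.
Lior is a knight; "Kira is a knave if Finn is a knave" is true, as required.
As a knave, Omar's statement "Dave and Omar are not the same type" should be false; it is.
Finn is a knight; "Lior is a knight and Cara is a knave" is true, as required.
Dave (knave): "Kira is a knight" — false. ✓

Knights: Lior and Finn. Knaves: Lena, Kira, Cara, Omar, and Dave.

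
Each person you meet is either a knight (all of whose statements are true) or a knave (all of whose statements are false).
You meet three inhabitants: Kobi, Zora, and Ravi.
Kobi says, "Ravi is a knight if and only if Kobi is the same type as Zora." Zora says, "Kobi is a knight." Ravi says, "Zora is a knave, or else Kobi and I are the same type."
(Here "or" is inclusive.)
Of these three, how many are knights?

3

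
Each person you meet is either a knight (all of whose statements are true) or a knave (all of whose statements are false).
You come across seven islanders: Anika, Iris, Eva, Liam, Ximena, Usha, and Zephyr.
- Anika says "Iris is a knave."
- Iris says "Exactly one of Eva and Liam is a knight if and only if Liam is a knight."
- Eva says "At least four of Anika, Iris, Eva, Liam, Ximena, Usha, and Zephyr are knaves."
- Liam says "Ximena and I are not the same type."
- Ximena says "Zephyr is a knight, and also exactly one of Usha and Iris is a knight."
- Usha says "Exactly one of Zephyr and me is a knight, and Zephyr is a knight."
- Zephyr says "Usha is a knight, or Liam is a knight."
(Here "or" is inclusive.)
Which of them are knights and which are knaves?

Anika is a knight, Iris is a knave, Eva is a knight, Liam is a knave, Ximena is a knave, Usha is a knave, and Zephyr is a knave.

Since Anika is a knight, "Iris is a knave" needs to be True, which holds.
Iris is a knave, and the claim "exactly one of Eva and Liam is a knight if and only if Liam is a knight" is indeed False.
Since Eva is a knight, "at least four of Anika, Iris, Eva, Liam, Ximena, Usha, and Zephyr are knaves" needs to be True, which holds.
Since Liam is a knave, "Ximena and I are not the same type" needs to be False, which holds.
Ximena is a knave; "Zephyr is a knight, and also exactly one of Usha and Iris is a knight" is False, as required.
Since Usha is a knave, "exactly one of Zephyr and me is a knight, and Zephyr is a knight" needs to be False, which holds.
Zephyr is a knave, so "Usha is a knight, or Liam is a knight" must be False — and it is.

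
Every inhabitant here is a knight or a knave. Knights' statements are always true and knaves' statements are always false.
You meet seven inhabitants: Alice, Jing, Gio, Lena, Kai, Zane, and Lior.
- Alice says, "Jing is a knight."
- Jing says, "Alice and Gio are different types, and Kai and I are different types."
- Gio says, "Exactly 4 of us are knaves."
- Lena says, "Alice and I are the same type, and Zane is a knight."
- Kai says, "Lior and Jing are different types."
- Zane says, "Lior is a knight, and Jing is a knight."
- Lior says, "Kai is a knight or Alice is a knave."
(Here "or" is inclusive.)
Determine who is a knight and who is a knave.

Knights: Kai and Lior. Knaves: Alice, Jing, Gio, Lena, and Zane.

Since Alice is a knave, "Jing is a knight" needs to be false, which holds.
Jing is a knave, so "Alice and Gio are different types, and Kai and I are different types" must be false — and it is.
Gio is a knave, and the claim "exactly 4 of us are knaves" is indeed false.
Lena is a knave, so "Alice and I are the same type, and Zane is a knight" must be false — and it is.
Kai is a knight; "Lior and Jing are different types" is true, as required.
As a knave, Zane's statement "Lior is a knight, and Jing is a knight" should be false; it is.
Since Lior is a knight, "Kai is a knight or Alice is a knave" needs to be true, which holds.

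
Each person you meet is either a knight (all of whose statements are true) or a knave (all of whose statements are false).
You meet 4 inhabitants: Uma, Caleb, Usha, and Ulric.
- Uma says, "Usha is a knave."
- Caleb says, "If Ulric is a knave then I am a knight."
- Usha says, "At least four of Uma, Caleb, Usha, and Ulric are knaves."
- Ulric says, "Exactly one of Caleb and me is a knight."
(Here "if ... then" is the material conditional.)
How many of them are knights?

The unique consistent assignment is Uma=knight, Caleb=knave, Usha=knave, Ulric=knave.
That has 1 knight.

1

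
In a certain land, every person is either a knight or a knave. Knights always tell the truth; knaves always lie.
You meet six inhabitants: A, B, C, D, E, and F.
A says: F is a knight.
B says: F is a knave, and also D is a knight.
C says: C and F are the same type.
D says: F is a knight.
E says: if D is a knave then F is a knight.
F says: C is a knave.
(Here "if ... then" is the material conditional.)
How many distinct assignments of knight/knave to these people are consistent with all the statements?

1

Consistent assignments:
  A=knight, B=knave, C=knave, D=knight, E=knight, F=knight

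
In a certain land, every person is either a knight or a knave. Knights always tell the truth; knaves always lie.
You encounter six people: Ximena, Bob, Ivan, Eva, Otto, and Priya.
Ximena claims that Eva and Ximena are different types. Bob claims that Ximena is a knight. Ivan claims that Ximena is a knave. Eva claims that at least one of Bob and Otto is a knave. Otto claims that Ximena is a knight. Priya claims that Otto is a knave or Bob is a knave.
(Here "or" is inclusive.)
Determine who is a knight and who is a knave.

Since Ximena is a knight, "Eva and Ximena are different types" needs to be True, which holds.
Bob (knight): "Ximena is a knight" — True. ✓
Ivan is a knave, so "Ximena is a knave" must be false — and it is.
Since Eva is a knave, "at least one of Bob and Otto is a knave" needs to be false, which holds.
Otto is a knight, and the claim "Ximena is a knight" is indeed True.
Since Priya is a knave, "Otto is a knave or Bob is a knave" needs to be false, which holds.

Ximena is a knight, Bob is a knight, Ivan is a knave, Eva is a knave, Otto is a knight, and Priya is a knave.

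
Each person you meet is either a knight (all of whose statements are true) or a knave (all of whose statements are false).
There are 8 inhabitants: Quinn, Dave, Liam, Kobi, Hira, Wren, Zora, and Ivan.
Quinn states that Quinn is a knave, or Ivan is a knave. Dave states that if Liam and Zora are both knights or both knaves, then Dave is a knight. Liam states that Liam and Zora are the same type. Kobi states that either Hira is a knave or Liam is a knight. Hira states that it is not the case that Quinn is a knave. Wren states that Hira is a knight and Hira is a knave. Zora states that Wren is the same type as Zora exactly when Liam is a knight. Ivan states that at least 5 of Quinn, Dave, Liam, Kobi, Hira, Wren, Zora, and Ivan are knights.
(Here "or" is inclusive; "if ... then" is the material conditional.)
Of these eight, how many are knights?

4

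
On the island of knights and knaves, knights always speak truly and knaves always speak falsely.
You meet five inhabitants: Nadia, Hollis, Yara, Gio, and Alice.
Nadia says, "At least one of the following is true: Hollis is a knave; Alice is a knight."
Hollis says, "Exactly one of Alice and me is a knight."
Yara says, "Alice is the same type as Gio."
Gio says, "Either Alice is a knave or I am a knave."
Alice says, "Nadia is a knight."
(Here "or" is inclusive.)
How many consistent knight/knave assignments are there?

1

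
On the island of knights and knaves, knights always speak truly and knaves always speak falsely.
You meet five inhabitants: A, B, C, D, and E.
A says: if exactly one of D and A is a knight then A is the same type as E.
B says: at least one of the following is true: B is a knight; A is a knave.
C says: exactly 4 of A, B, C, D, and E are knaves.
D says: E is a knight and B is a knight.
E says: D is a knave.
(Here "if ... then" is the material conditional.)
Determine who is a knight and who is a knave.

A is a knight, B is a knave, C is a knave, D is a knave, and E is a knight.

A (knight): "if exactly one of D and A is a knight then A is the same type as E" — True. ✓
Since B is a knave, "at least one of the following is true: B is a knight; A is a knave" needs to be false, which holds.
C (knave): "exactly 4 of A, B, C, D, and E are knaves" — false. ✓
As a knave, D's statement "E is a knight and B is a knight" should be false; it is.
E (knight): "D is a knave" — True. ✓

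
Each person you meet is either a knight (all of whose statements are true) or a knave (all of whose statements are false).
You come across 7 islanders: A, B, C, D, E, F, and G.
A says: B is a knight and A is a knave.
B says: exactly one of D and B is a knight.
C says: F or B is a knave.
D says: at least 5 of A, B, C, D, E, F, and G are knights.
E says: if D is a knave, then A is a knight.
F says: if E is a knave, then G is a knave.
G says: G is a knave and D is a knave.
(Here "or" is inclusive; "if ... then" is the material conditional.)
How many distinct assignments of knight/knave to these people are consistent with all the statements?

0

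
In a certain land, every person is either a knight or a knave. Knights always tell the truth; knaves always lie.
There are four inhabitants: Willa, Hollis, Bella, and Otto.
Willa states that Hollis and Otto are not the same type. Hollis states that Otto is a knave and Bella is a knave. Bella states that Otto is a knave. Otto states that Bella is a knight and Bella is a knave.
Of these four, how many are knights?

1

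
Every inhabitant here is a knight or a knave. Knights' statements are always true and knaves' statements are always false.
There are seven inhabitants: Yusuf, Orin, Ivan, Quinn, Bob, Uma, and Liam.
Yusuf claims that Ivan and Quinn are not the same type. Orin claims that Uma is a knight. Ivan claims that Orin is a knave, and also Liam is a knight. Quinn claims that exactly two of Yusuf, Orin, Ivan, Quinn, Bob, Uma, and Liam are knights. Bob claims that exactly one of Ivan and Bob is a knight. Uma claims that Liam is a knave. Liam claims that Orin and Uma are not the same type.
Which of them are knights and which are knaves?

As a knave, Yusuf's statement "Ivan and Quinn are not the same type" should be false; it is.
Orin is a knight, and the claim "Uma is a knight" is indeed true.
Ivan is a knave, so "Orin is a knave, and also Liam is a knight" must be false — and it is.
Quinn (knave): "exactly two of Yusuf, Orin, Ivan, Quinn, Bob, Uma, and Liam are knights" — false. ✓
Bob (knight): "exactly one of Ivan and Bob is a knight" — true. ✓
Since Uma is a knight, "Liam is a knave" needs to be true, which holds.
Since Liam is a knave, "Orin and Uma are not the same type" needs to be false, which holds.

Yusuf is a knave, Orin is a knight, Ivan is a knave, Quinn is a knave, Bob is a knight, Uma is a knight, and Liam is a knave.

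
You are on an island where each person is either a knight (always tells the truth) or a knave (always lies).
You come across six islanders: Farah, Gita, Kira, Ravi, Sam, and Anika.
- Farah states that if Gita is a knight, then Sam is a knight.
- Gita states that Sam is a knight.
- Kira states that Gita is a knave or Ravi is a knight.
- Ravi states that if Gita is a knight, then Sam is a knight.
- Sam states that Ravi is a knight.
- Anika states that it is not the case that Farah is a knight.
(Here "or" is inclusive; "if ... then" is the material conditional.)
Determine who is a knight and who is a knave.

Farah (knight): "if Gita is a knight, then Sam is a knight" — true. ✓
Gita is a knight; "Sam is a knight" is true, as required.
As a knight, Kira's statement "Gita is a knave or Ravi is a knight" should be true; it is.
Ravi is a knight, and the claim "if Gita is a knight, then Sam is a knight" is indeed true.
Since Sam is a knight, "Ravi is a knight" needs to be true, which holds.
As a knave, Anika's statement "it is not the case that Farah is a knight" should be false; it is.

Farah is a knight, Gita is a knight, Kira is a knight, Ravi is a knight, Sam is a knight, and Anika is a knave.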